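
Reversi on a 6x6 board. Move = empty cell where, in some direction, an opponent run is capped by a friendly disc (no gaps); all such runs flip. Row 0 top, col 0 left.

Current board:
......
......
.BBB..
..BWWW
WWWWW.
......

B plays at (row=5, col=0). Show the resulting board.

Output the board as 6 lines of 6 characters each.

Place B at (5,0); scan 8 dirs for brackets.
Dir NW: edge -> no flip
Dir N: opp run (4,0), next='.' -> no flip
Dir NE: opp run (4,1) capped by B -> flip
Dir W: edge -> no flip
Dir E: first cell '.' (not opp) -> no flip
Dir SW: edge -> no flip
Dir S: edge -> no flip
Dir SE: edge -> no flip
All flips: (4,1)

Answer: ......
......
.BBB..
..BWWW
WBWWW.
B.....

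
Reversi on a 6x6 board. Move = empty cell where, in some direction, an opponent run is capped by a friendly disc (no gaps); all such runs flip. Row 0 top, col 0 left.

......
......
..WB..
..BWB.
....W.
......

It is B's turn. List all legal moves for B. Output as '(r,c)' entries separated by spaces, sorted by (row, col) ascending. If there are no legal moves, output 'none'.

(1,1): no bracket -> illegal
(1,2): flips 1 -> legal
(1,3): no bracket -> illegal
(2,1): flips 1 -> legal
(2,4): no bracket -> illegal
(3,1): no bracket -> illegal
(3,5): no bracket -> illegal
(4,2): no bracket -> illegal
(4,3): flips 1 -> legal
(4,5): no bracket -> illegal
(5,3): no bracket -> illegal
(5,4): flips 1 -> legal
(5,5): no bracket -> illegal

Answer: (1,2) (2,1) (4,3) (5,4)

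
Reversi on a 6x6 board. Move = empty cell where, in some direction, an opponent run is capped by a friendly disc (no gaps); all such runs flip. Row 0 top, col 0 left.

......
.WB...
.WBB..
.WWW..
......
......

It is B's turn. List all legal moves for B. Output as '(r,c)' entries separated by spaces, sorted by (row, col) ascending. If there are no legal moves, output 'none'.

Answer: (0,0) (1,0) (2,0) (3,0) (4,0) (4,1) (4,2) (4,3) (4,4)

Derivation:
(0,0): flips 1 -> legal
(0,1): no bracket -> illegal
(0,2): no bracket -> illegal
(1,0): flips 1 -> legal
(2,0): flips 1 -> legal
(2,4): no bracket -> illegal
(3,0): flips 1 -> legal
(3,4): no bracket -> illegal
(4,0): flips 1 -> legal
(4,1): flips 1 -> legal
(4,2): flips 1 -> legal
(4,3): flips 1 -> legal
(4,4): flips 1 -> legal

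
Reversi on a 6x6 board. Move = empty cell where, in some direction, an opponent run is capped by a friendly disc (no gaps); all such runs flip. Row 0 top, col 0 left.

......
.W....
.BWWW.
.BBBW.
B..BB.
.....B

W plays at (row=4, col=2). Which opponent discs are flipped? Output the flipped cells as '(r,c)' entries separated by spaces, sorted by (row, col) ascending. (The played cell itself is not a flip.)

Dir NW: opp run (3,1), next='.' -> no flip
Dir N: opp run (3,2) capped by W -> flip
Dir NE: opp run (3,3) capped by W -> flip
Dir W: first cell '.' (not opp) -> no flip
Dir E: opp run (4,3) (4,4), next='.' -> no flip
Dir SW: first cell '.' (not opp) -> no flip
Dir S: first cell '.' (not opp) -> no flip
Dir SE: first cell '.' (not opp) -> no flip

Answer: (3,2) (3,3)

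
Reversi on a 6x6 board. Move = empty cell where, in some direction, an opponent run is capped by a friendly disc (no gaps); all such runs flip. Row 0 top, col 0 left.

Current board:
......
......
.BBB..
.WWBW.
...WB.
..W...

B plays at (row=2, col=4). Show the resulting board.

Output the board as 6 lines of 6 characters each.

Place B at (2,4); scan 8 dirs for brackets.
Dir NW: first cell '.' (not opp) -> no flip
Dir N: first cell '.' (not opp) -> no flip
Dir NE: first cell '.' (not opp) -> no flip
Dir W: first cell 'B' (not opp) -> no flip
Dir E: first cell '.' (not opp) -> no flip
Dir SW: first cell 'B' (not opp) -> no flip
Dir S: opp run (3,4) capped by B -> flip
Dir SE: first cell '.' (not opp) -> no flip
All flips: (3,4)

Answer: ......
......
.BBBB.
.WWBB.
...WB.
..W...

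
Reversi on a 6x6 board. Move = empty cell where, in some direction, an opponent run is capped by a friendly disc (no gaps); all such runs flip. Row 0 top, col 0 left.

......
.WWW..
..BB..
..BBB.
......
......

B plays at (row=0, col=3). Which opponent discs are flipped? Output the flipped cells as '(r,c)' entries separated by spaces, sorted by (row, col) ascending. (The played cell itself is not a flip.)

Dir NW: edge -> no flip
Dir N: edge -> no flip
Dir NE: edge -> no flip
Dir W: first cell '.' (not opp) -> no flip
Dir E: first cell '.' (not opp) -> no flip
Dir SW: opp run (1,2), next='.' -> no flip
Dir S: opp run (1,3) capped by B -> flip
Dir SE: first cell '.' (not opp) -> no flip

Answer: (1,3)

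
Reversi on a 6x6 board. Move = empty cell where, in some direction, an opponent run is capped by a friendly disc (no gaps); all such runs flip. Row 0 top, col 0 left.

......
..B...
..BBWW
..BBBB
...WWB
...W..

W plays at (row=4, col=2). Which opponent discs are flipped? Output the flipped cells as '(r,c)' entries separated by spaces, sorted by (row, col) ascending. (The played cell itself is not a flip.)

Dir NW: first cell '.' (not opp) -> no flip
Dir N: opp run (3,2) (2,2) (1,2), next='.' -> no flip
Dir NE: opp run (3,3) capped by W -> flip
Dir W: first cell '.' (not opp) -> no flip
Dir E: first cell 'W' (not opp) -> no flip
Dir SW: first cell '.' (not opp) -> no flip
Dir S: first cell '.' (not opp) -> no flip
Dir SE: first cell 'W' (not opp) -> no flip

Answer: (3,3)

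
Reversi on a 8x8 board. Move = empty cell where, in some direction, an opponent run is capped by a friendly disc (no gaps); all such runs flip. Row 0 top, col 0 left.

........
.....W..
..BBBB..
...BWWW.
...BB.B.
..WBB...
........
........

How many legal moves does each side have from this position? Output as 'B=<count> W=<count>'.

-- B to move --
(0,4): no bracket -> illegal
(0,5): flips 1 -> legal
(0,6): flips 1 -> legal
(1,4): no bracket -> illegal
(1,6): no bracket -> illegal
(2,6): flips 2 -> legal
(2,7): no bracket -> illegal
(3,7): flips 3 -> legal
(4,1): no bracket -> illegal
(4,2): no bracket -> illegal
(4,5): flips 2 -> legal
(4,7): flips 1 -> legal
(5,1): flips 1 -> legal
(6,1): flips 1 -> legal
(6,2): no bracket -> illegal
(6,3): no bracket -> illegal
B mobility = 8
-- W to move --
(1,1): no bracket -> illegal
(1,2): flips 1 -> legal
(1,3): flips 1 -> legal
(1,4): flips 2 -> legal
(1,6): flips 1 -> legal
(2,1): no bracket -> illegal
(2,6): no bracket -> illegal
(3,1): no bracket -> illegal
(3,2): flips 1 -> legal
(3,7): no bracket -> illegal
(4,2): flips 2 -> legal
(4,5): no bracket -> illegal
(4,7): no bracket -> illegal
(5,5): flips 2 -> legal
(5,6): flips 1 -> legal
(5,7): flips 1 -> legal
(6,2): flips 2 -> legal
(6,3): no bracket -> illegal
(6,4): flips 2 -> legal
(6,5): no bracket -> illegal
W mobility = 11

Answer: B=8 W=11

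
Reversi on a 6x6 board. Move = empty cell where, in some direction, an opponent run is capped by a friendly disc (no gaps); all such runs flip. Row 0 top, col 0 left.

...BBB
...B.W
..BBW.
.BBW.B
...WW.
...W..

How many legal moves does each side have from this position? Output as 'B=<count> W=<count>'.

-- B to move --
(1,4): no bracket -> illegal
(2,5): flips 2 -> legal
(3,4): flips 1 -> legal
(4,2): no bracket -> illegal
(4,5): no bracket -> illegal
(5,2): no bracket -> illegal
(5,4): flips 1 -> legal
(5,5): flips 2 -> legal
B mobility = 4
-- W to move --
(0,2): flips 1 -> legal
(1,1): flips 1 -> legal
(1,2): no bracket -> illegal
(1,4): no bracket -> illegal
(2,0): no bracket -> illegal
(2,1): flips 3 -> legal
(2,5): no bracket -> illegal
(3,0): flips 2 -> legal
(3,4): no bracket -> illegal
(4,0): no bracket -> illegal
(4,1): no bracket -> illegal
(4,2): no bracket -> illegal
(4,5): no bracket -> illegal
W mobility = 4

Answer: B=4 W=4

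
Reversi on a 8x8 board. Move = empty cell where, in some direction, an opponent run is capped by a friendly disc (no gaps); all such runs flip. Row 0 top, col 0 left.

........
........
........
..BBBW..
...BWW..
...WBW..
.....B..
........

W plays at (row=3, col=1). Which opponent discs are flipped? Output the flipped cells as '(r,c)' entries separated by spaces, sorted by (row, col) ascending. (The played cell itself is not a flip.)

Dir NW: first cell '.' (not opp) -> no flip
Dir N: first cell '.' (not opp) -> no flip
Dir NE: first cell '.' (not opp) -> no flip
Dir W: first cell '.' (not opp) -> no flip
Dir E: opp run (3,2) (3,3) (3,4) capped by W -> flip
Dir SW: first cell '.' (not opp) -> no flip
Dir S: first cell '.' (not opp) -> no flip
Dir SE: first cell '.' (not opp) -> no flip

Answer: (3,2) (3,3) (3,4)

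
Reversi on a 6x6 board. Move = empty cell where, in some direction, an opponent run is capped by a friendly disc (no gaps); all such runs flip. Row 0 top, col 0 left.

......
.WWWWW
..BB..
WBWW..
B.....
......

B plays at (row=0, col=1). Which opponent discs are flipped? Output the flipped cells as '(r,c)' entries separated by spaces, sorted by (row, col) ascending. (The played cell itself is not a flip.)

Answer: (1,2)

Derivation:
Dir NW: edge -> no flip
Dir N: edge -> no flip
Dir NE: edge -> no flip
Dir W: first cell '.' (not opp) -> no flip
Dir E: first cell '.' (not opp) -> no flip
Dir SW: first cell '.' (not opp) -> no flip
Dir S: opp run (1,1), next='.' -> no flip
Dir SE: opp run (1,2) capped by B -> flip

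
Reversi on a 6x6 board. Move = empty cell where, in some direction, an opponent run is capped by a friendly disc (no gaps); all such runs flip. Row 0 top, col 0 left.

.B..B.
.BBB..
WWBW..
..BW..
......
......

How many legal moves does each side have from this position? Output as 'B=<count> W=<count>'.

Answer: B=8 W=6

Derivation:
-- B to move --
(1,0): flips 1 -> legal
(1,4): flips 1 -> legal
(2,4): flips 1 -> legal
(3,0): flips 1 -> legal
(3,1): flips 1 -> legal
(3,4): flips 2 -> legal
(4,2): no bracket -> illegal
(4,3): flips 2 -> legal
(4,4): flips 1 -> legal
B mobility = 8
-- W to move --
(0,0): flips 2 -> legal
(0,2): flips 1 -> legal
(0,3): flips 2 -> legal
(0,5): no bracket -> illegal
(1,0): no bracket -> illegal
(1,4): no bracket -> illegal
(1,5): no bracket -> illegal
(2,4): no bracket -> illegal
(3,1): flips 1 -> legal
(4,1): flips 1 -> legal
(4,2): no bracket -> illegal
(4,3): flips 1 -> legal
W mobility = 6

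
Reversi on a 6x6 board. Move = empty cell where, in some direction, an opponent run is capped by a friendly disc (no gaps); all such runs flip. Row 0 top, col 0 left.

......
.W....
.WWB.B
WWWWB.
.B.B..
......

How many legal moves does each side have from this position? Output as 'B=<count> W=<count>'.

-- B to move --
(0,0): no bracket -> illegal
(0,1): flips 3 -> legal
(0,2): no bracket -> illegal
(1,0): flips 2 -> legal
(1,2): no bracket -> illegal
(1,3): no bracket -> illegal
(2,0): flips 2 -> legal
(2,4): no bracket -> illegal
(4,0): no bracket -> illegal
(4,2): no bracket -> illegal
(4,4): no bracket -> illegal
B mobility = 3
-- W to move --
(1,2): no bracket -> illegal
(1,3): flips 1 -> legal
(1,4): flips 1 -> legal
(1,5): no bracket -> illegal
(2,4): flips 1 -> legal
(3,5): flips 1 -> legal
(4,0): no bracket -> illegal
(4,2): no bracket -> illegal
(4,4): no bracket -> illegal
(4,5): no bracket -> illegal
(5,0): flips 1 -> legal
(5,1): flips 1 -> legal
(5,2): flips 1 -> legal
(5,3): flips 1 -> legal
(5,4): flips 1 -> legal
W mobility = 9

Answer: B=3 W=9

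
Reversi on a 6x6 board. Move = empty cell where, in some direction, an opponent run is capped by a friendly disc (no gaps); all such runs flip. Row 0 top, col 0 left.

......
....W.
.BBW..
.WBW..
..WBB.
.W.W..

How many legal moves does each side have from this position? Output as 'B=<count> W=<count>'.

Answer: B=8 W=8

Derivation:
-- B to move --
(0,3): no bracket -> illegal
(0,4): no bracket -> illegal
(0,5): flips 2 -> legal
(1,2): no bracket -> illegal
(1,3): flips 2 -> legal
(1,5): no bracket -> illegal
(2,0): no bracket -> illegal
(2,4): flips 1 -> legal
(2,5): no bracket -> illegal
(3,0): flips 1 -> legal
(3,4): flips 1 -> legal
(4,0): flips 1 -> legal
(4,1): flips 2 -> legal
(5,0): no bracket -> illegal
(5,2): flips 1 -> legal
(5,4): no bracket -> illegal
B mobility = 8
-- W to move --
(1,0): no bracket -> illegal
(1,1): flips 2 -> legal
(1,2): flips 2 -> legal
(1,3): flips 1 -> legal
(2,0): flips 2 -> legal
(3,0): no bracket -> illegal
(3,4): no bracket -> illegal
(3,5): flips 1 -> legal
(4,1): flips 1 -> legal
(4,5): flips 2 -> legal
(5,2): no bracket -> illegal
(5,4): no bracket -> illegal
(5,5): flips 1 -> legal
W mobility = 8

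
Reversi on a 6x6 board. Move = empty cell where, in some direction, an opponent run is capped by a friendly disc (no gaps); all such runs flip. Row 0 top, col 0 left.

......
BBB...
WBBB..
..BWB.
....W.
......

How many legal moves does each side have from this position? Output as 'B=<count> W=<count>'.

-- B to move --
(2,4): no bracket -> illegal
(3,0): flips 1 -> legal
(3,1): no bracket -> illegal
(3,5): no bracket -> illegal
(4,2): no bracket -> illegal
(4,3): flips 1 -> legal
(4,5): no bracket -> illegal
(5,3): no bracket -> illegal
(5,4): flips 1 -> legal
(5,5): flips 2 -> legal
B mobility = 4
-- W to move --
(0,0): flips 3 -> legal
(0,1): no bracket -> illegal
(0,2): flips 1 -> legal
(0,3): no bracket -> illegal
(1,3): flips 1 -> legal
(1,4): no bracket -> illegal
(2,4): flips 4 -> legal
(2,5): no bracket -> illegal
(3,0): no bracket -> illegal
(3,1): flips 1 -> legal
(3,5): flips 1 -> legal
(4,1): no bracket -> illegal
(4,2): no bracket -> illegal
(4,3): no bracket -> illegal
(4,5): no bracket -> illegal
W mobility = 6

Answer: B=4 W=6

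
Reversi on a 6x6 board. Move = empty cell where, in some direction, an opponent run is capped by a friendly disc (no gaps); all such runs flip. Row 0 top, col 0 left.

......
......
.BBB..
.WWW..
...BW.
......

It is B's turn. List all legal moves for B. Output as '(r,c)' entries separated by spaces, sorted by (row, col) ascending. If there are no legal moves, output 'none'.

(2,0): no bracket -> illegal
(2,4): no bracket -> illegal
(3,0): no bracket -> illegal
(3,4): no bracket -> illegal
(3,5): no bracket -> illegal
(4,0): flips 1 -> legal
(4,1): flips 2 -> legal
(4,2): flips 1 -> legal
(4,5): flips 1 -> legal
(5,3): no bracket -> illegal
(5,4): no bracket -> illegal
(5,5): flips 2 -> legal

Answer: (4,0) (4,1) (4,2) (4,5) (5,5)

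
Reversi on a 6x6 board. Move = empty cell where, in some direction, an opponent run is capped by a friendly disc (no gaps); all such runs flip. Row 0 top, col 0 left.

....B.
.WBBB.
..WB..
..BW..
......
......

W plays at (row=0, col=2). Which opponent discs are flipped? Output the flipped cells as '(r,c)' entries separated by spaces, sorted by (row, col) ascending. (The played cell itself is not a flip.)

Answer: (1,2)

Derivation:
Dir NW: edge -> no flip
Dir N: edge -> no flip
Dir NE: edge -> no flip
Dir W: first cell '.' (not opp) -> no flip
Dir E: first cell '.' (not opp) -> no flip
Dir SW: first cell 'W' (not opp) -> no flip
Dir S: opp run (1,2) capped by W -> flip
Dir SE: opp run (1,3), next='.' -> no flip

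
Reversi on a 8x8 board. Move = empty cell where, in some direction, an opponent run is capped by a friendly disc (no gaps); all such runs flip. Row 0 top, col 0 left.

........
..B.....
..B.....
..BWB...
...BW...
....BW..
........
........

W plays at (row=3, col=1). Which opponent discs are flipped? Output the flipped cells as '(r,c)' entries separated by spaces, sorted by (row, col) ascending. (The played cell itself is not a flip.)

Answer: (3,2)

Derivation:
Dir NW: first cell '.' (not opp) -> no flip
Dir N: first cell '.' (not opp) -> no flip
Dir NE: opp run (2,2), next='.' -> no flip
Dir W: first cell '.' (not opp) -> no flip
Dir E: opp run (3,2) capped by W -> flip
Dir SW: first cell '.' (not opp) -> no flip
Dir S: first cell '.' (not opp) -> no flip
Dir SE: first cell '.' (not opp) -> no flip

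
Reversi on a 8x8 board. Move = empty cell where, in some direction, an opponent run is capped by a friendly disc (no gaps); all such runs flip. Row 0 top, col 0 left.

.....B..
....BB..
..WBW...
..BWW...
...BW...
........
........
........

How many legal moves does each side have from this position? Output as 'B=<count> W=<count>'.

Answer: B=7 W=8

Derivation:
-- B to move --
(1,1): no bracket -> illegal
(1,2): flips 1 -> legal
(1,3): no bracket -> illegal
(2,1): flips 1 -> legal
(2,5): flips 2 -> legal
(3,1): no bracket -> illegal
(3,5): flips 2 -> legal
(4,2): flips 2 -> legal
(4,5): flips 2 -> legal
(5,3): no bracket -> illegal
(5,4): flips 3 -> legal
(5,5): no bracket -> illegal
B mobility = 7
-- W to move --
(0,3): no bracket -> illegal
(0,4): flips 1 -> legal
(0,6): flips 1 -> legal
(1,2): flips 1 -> legal
(1,3): flips 1 -> legal
(1,6): no bracket -> illegal
(2,1): no bracket -> illegal
(2,5): no bracket -> illegal
(2,6): no bracket -> illegal
(3,1): flips 1 -> legal
(4,1): no bracket -> illegal
(4,2): flips 2 -> legal
(5,2): flips 1 -> legal
(5,3): flips 1 -> legal
(5,4): no bracket -> illegal
W mobility = 8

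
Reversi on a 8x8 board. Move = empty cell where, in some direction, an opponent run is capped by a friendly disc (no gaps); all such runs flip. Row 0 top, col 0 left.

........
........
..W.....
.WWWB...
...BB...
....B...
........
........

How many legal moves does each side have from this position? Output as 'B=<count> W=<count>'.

-- B to move --
(1,1): flips 2 -> legal
(1,2): no bracket -> illegal
(1,3): no bracket -> illegal
(2,0): no bracket -> illegal
(2,1): flips 1 -> legal
(2,3): flips 1 -> legal
(2,4): no bracket -> illegal
(3,0): flips 3 -> legal
(4,0): no bracket -> illegal
(4,1): no bracket -> illegal
(4,2): no bracket -> illegal
B mobility = 4
-- W to move --
(2,3): no bracket -> illegal
(2,4): no bracket -> illegal
(2,5): no bracket -> illegal
(3,5): flips 1 -> legal
(4,2): no bracket -> illegal
(4,5): no bracket -> illegal
(5,2): no bracket -> illegal
(5,3): flips 1 -> legal
(5,5): flips 1 -> legal
(6,3): no bracket -> illegal
(6,4): no bracket -> illegal
(6,5): flips 2 -> legal
W mobility = 4

Answer: B=4 W=4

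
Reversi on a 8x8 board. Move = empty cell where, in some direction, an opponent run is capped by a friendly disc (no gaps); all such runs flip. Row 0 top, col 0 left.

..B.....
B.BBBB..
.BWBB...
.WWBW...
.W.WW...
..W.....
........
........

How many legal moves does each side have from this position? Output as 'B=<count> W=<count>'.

Answer: B=11 W=7

Derivation:
-- B to move --
(1,1): flips 1 -> legal
(2,0): no bracket -> illegal
(2,5): no bracket -> illegal
(3,0): flips 2 -> legal
(3,5): flips 1 -> legal
(4,0): flips 2 -> legal
(4,2): flips 2 -> legal
(4,5): flips 1 -> legal
(5,0): flips 2 -> legal
(5,1): flips 2 -> legal
(5,3): flips 1 -> legal
(5,4): flips 4 -> legal
(5,5): flips 1 -> legal
(6,1): no bracket -> illegal
(6,2): no bracket -> illegal
(6,3): no bracket -> illegal
B mobility = 11
-- W to move --
(0,0): no bracket -> illegal
(0,1): flips 2 -> legal
(0,3): flips 3 -> legal
(0,4): flips 3 -> legal
(0,5): flips 2 -> legal
(0,6): no bracket -> illegal
(1,1): flips 1 -> legal
(1,6): no bracket -> illegal
(2,0): flips 1 -> legal
(2,5): flips 2 -> legal
(2,6): no bracket -> illegal
(3,0): no bracket -> illegal
(3,5): no bracket -> illegal
(4,2): no bracket -> illegal
W mobility = 7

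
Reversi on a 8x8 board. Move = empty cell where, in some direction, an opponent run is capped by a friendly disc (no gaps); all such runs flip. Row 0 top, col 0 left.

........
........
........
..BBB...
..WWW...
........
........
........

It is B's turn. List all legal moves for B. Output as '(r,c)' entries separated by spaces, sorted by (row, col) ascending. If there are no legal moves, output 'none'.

Answer: (5,1) (5,2) (5,3) (5,4) (5,5)

Derivation:
(3,1): no bracket -> illegal
(3,5): no bracket -> illegal
(4,1): no bracket -> illegal
(4,5): no bracket -> illegal
(5,1): flips 1 -> legal
(5,2): flips 2 -> legal
(5,3): flips 1 -> legal
(5,4): flips 2 -> legal
(5,5): flips 1 -> legal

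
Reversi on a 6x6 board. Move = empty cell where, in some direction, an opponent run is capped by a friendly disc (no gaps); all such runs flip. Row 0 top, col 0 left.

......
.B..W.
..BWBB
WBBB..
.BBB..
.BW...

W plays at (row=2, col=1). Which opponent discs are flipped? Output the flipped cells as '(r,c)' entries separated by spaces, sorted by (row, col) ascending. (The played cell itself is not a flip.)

Answer: (2,2)

Derivation:
Dir NW: first cell '.' (not opp) -> no flip
Dir N: opp run (1,1), next='.' -> no flip
Dir NE: first cell '.' (not opp) -> no flip
Dir W: first cell '.' (not opp) -> no flip
Dir E: opp run (2,2) capped by W -> flip
Dir SW: first cell 'W' (not opp) -> no flip
Dir S: opp run (3,1) (4,1) (5,1), next=edge -> no flip
Dir SE: opp run (3,2) (4,3), next='.' -> no flip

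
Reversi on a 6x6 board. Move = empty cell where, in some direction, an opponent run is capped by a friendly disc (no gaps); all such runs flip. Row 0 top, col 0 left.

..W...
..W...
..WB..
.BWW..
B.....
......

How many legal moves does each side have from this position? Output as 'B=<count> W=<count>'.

-- B to move --
(0,1): flips 1 -> legal
(0,3): no bracket -> illegal
(1,1): no bracket -> illegal
(1,3): flips 1 -> legal
(2,1): flips 1 -> legal
(2,4): no bracket -> illegal
(3,4): flips 2 -> legal
(4,1): flips 1 -> legal
(4,2): no bracket -> illegal
(4,3): flips 1 -> legal
(4,4): no bracket -> illegal
B mobility = 6
-- W to move --
(1,3): flips 1 -> legal
(1,4): flips 1 -> legal
(2,0): no bracket -> illegal
(2,1): no bracket -> illegal
(2,4): flips 1 -> legal
(3,0): flips 1 -> legal
(3,4): flips 1 -> legal
(4,1): no bracket -> illegal
(4,2): no bracket -> illegal
(5,0): no bracket -> illegal
(5,1): no bracket -> illegal
W mobility = 5

Answer: B=6 W=5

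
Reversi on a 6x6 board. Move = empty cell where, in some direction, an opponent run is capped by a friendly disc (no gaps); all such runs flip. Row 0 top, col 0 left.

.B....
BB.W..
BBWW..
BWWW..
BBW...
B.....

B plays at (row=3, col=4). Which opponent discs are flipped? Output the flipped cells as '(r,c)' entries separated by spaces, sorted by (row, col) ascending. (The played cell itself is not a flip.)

Answer: (3,1) (3,2) (3,3)

Derivation:
Dir NW: opp run (2,3), next='.' -> no flip
Dir N: first cell '.' (not opp) -> no flip
Dir NE: first cell '.' (not opp) -> no flip
Dir W: opp run (3,3) (3,2) (3,1) capped by B -> flip
Dir E: first cell '.' (not opp) -> no flip
Dir SW: first cell '.' (not opp) -> no flip
Dir S: first cell '.' (not opp) -> no flip
Dir SE: first cell '.' (not opp) -> no flip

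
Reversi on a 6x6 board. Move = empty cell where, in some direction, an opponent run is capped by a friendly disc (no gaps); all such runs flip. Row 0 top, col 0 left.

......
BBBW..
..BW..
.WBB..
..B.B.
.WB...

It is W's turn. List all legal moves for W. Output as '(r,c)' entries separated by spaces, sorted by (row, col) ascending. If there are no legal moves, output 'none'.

Answer: (0,1) (2,1) (2,4) (3,4) (4,1) (4,3) (5,3)

Derivation:
(0,0): no bracket -> illegal
(0,1): flips 1 -> legal
(0,2): no bracket -> illegal
(0,3): no bracket -> illegal
(2,0): no bracket -> illegal
(2,1): flips 1 -> legal
(2,4): flips 2 -> legal
(3,4): flips 2 -> legal
(3,5): no bracket -> illegal
(4,1): flips 1 -> legal
(4,3): flips 1 -> legal
(4,5): no bracket -> illegal
(5,3): flips 2 -> legal
(5,4): no bracket -> illegal
(5,5): no bracket -> illegal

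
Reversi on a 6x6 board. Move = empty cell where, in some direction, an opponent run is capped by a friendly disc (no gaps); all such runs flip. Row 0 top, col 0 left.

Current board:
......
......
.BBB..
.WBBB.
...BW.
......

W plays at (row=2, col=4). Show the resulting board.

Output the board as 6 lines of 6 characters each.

Answer: ......
......
.BBBW.
.WBBW.
...BW.
......

Derivation:
Place W at (2,4); scan 8 dirs for brackets.
Dir NW: first cell '.' (not opp) -> no flip
Dir N: first cell '.' (not opp) -> no flip
Dir NE: first cell '.' (not opp) -> no flip
Dir W: opp run (2,3) (2,2) (2,1), next='.' -> no flip
Dir E: first cell '.' (not opp) -> no flip
Dir SW: opp run (3,3), next='.' -> no flip
Dir S: opp run (3,4) capped by W -> flip
Dir SE: first cell '.' (not opp) -> no flip
All flips: (3,4)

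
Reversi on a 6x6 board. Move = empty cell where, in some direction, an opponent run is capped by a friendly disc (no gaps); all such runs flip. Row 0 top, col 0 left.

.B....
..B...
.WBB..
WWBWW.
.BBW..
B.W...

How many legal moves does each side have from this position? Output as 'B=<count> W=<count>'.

-- B to move --
(1,0): flips 1 -> legal
(1,1): flips 2 -> legal
(2,0): flips 2 -> legal
(2,4): flips 1 -> legal
(2,5): no bracket -> illegal
(3,5): flips 2 -> legal
(4,0): flips 1 -> legal
(4,4): flips 2 -> legal
(4,5): flips 1 -> legal
(5,1): no bracket -> illegal
(5,3): flips 2 -> legal
(5,4): flips 1 -> legal
B mobility = 10
-- W to move --
(0,0): no bracket -> illegal
(0,2): flips 4 -> legal
(0,3): flips 1 -> legal
(1,0): no bracket -> illegal
(1,1): flips 1 -> legal
(1,3): flips 2 -> legal
(1,4): no bracket -> illegal
(2,4): flips 2 -> legal
(4,0): flips 2 -> legal
(5,1): flips 2 -> legal
(5,3): flips 1 -> legal
W mobility = 8

Answer: B=10 W=8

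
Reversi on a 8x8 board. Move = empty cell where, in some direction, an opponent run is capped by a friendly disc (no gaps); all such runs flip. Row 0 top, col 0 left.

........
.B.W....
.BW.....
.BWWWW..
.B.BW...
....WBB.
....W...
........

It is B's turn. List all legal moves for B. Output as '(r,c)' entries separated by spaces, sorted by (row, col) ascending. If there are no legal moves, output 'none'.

(0,2): no bracket -> illegal
(0,3): no bracket -> illegal
(0,4): flips 2 -> legal
(1,2): no bracket -> illegal
(1,4): no bracket -> illegal
(2,3): flips 3 -> legal
(2,4): no bracket -> illegal
(2,5): flips 1 -> legal
(2,6): no bracket -> illegal
(3,6): flips 4 -> legal
(4,2): no bracket -> illegal
(4,5): flips 1 -> legal
(4,6): no bracket -> illegal
(5,3): flips 1 -> legal
(6,3): no bracket -> illegal
(6,5): flips 1 -> legal
(7,3): flips 1 -> legal
(7,4): no bracket -> illegal
(7,5): no bracket -> illegal

Answer: (0,4) (2,3) (2,5) (3,6) (4,5) (5,3) (6,5) (7,3)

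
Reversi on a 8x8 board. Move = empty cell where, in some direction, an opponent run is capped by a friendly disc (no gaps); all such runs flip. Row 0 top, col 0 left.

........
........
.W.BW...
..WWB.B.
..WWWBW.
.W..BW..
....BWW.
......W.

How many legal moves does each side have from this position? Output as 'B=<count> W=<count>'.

Answer: B=12 W=10

Derivation:
-- B to move --
(1,0): flips 3 -> legal
(1,1): no bracket -> illegal
(1,2): no bracket -> illegal
(1,3): no bracket -> illegal
(1,4): flips 1 -> legal
(1,5): no bracket -> illegal
(2,0): no bracket -> illegal
(2,2): no bracket -> illegal
(2,5): flips 1 -> legal
(3,0): no bracket -> illegal
(3,1): flips 2 -> legal
(3,5): no bracket -> illegal
(3,7): flips 2 -> legal
(4,0): no bracket -> illegal
(4,1): flips 4 -> legal
(4,7): flips 1 -> legal
(5,0): no bracket -> illegal
(5,2): flips 1 -> legal
(5,3): flips 2 -> legal
(5,6): flips 2 -> legal
(5,7): no bracket -> illegal
(6,0): no bracket -> illegal
(6,1): no bracket -> illegal
(6,2): no bracket -> illegal
(6,7): flips 2 -> legal
(7,4): no bracket -> illegal
(7,5): flips 2 -> legal
(7,7): no bracket -> illegal
B mobility = 12
-- W to move --
(1,2): no bracket -> illegal
(1,3): flips 1 -> legal
(1,4): flips 1 -> legal
(2,2): flips 1 -> legal
(2,5): flips 1 -> legal
(2,6): flips 1 -> legal
(2,7): no bracket -> illegal
(3,5): flips 2 -> legal
(3,7): no bracket -> illegal
(4,7): no bracket -> illegal
(5,3): flips 1 -> legal
(5,6): no bracket -> illegal
(6,3): flips 1 -> legal
(7,3): flips 1 -> legal
(7,4): flips 2 -> legal
(7,5): no bracket -> illegal
W mobility = 10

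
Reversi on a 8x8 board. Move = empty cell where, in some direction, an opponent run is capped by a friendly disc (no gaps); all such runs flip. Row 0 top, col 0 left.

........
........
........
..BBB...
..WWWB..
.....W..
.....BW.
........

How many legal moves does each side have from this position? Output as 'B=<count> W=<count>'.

Answer: B=7 W=9

Derivation:
-- B to move --
(3,1): no bracket -> illegal
(3,5): no bracket -> illegal
(4,1): flips 3 -> legal
(4,6): no bracket -> illegal
(5,1): flips 1 -> legal
(5,2): flips 2 -> legal
(5,3): flips 1 -> legal
(5,4): flips 2 -> legal
(5,6): no bracket -> illegal
(5,7): no bracket -> illegal
(6,4): no bracket -> illegal
(6,7): flips 1 -> legal
(7,5): no bracket -> illegal
(7,6): no bracket -> illegal
(7,7): flips 3 -> legal
B mobility = 7
-- W to move --
(2,1): flips 1 -> legal
(2,2): flips 2 -> legal
(2,3): flips 1 -> legal
(2,4): flips 2 -> legal
(2,5): flips 1 -> legal
(3,1): no bracket -> illegal
(3,5): flips 1 -> legal
(3,6): no bracket -> illegal
(4,1): no bracket -> illegal
(4,6): flips 1 -> legal
(5,4): no bracket -> illegal
(5,6): no bracket -> illegal
(6,4): flips 1 -> legal
(7,4): no bracket -> illegal
(7,5): flips 1 -> legal
(7,6): no bracket -> illegal
W mobility = 9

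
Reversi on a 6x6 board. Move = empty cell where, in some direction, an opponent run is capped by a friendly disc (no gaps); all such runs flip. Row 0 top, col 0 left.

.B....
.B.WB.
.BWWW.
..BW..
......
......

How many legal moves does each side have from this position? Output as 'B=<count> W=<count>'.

Answer: B=4 W=8

Derivation:
-- B to move --
(0,2): no bracket -> illegal
(0,3): no bracket -> illegal
(0,4): no bracket -> illegal
(1,2): flips 2 -> legal
(1,5): no bracket -> illegal
(2,5): flips 3 -> legal
(3,1): no bracket -> illegal
(3,4): flips 2 -> legal
(3,5): no bracket -> illegal
(4,2): no bracket -> illegal
(4,3): no bracket -> illegal
(4,4): flips 2 -> legal
B mobility = 4
-- W to move --
(0,0): flips 1 -> legal
(0,2): no bracket -> illegal
(0,3): no bracket -> illegal
(0,4): flips 1 -> legal
(0,5): flips 1 -> legal
(1,0): no bracket -> illegal
(1,2): no bracket -> illegal
(1,5): flips 1 -> legal
(2,0): flips 1 -> legal
(2,5): no bracket -> illegal
(3,0): no bracket -> illegal
(3,1): flips 1 -> legal
(4,1): flips 1 -> legal
(4,2): flips 1 -> legal
(4,3): no bracket -> illegal
W mobility = 8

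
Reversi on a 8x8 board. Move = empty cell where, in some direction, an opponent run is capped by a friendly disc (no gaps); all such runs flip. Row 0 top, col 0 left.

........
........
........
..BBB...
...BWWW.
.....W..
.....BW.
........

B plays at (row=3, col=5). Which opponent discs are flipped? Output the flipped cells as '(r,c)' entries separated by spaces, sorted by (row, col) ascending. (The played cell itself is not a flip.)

Answer: (4,5) (5,5)

Derivation:
Dir NW: first cell '.' (not opp) -> no flip
Dir N: first cell '.' (not opp) -> no flip
Dir NE: first cell '.' (not opp) -> no flip
Dir W: first cell 'B' (not opp) -> no flip
Dir E: first cell '.' (not opp) -> no flip
Dir SW: opp run (4,4), next='.' -> no flip
Dir S: opp run (4,5) (5,5) capped by B -> flip
Dir SE: opp run (4,6), next='.' -> no flip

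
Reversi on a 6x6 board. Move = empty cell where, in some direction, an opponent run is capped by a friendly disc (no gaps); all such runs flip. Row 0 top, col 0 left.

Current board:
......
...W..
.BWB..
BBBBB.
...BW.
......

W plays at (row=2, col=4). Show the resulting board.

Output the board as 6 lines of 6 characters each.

Place W at (2,4); scan 8 dirs for brackets.
Dir NW: first cell 'W' (not opp) -> no flip
Dir N: first cell '.' (not opp) -> no flip
Dir NE: first cell '.' (not opp) -> no flip
Dir W: opp run (2,3) capped by W -> flip
Dir E: first cell '.' (not opp) -> no flip
Dir SW: opp run (3,3), next='.' -> no flip
Dir S: opp run (3,4) capped by W -> flip
Dir SE: first cell '.' (not opp) -> no flip
All flips: (2,3) (3,4)

Answer: ......
...W..
.BWWW.
BBBBW.
...BW.
......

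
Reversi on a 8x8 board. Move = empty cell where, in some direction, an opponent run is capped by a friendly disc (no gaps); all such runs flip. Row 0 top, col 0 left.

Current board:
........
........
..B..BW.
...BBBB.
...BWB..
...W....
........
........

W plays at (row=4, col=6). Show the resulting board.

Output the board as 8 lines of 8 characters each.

Answer: ........
........
..B..BW.
...BBBW.
...BWWW.
...W....
........
........

Derivation:
Place W at (4,6); scan 8 dirs for brackets.
Dir NW: opp run (3,5), next='.' -> no flip
Dir N: opp run (3,6) capped by W -> flip
Dir NE: first cell '.' (not opp) -> no flip
Dir W: opp run (4,5) capped by W -> flip
Dir E: first cell '.' (not opp) -> no flip
Dir SW: first cell '.' (not opp) -> no flip
Dir S: first cell '.' (not opp) -> no flip
Dir SE: first cell '.' (not opp) -> no flip
All flips: (3,6) (4,5)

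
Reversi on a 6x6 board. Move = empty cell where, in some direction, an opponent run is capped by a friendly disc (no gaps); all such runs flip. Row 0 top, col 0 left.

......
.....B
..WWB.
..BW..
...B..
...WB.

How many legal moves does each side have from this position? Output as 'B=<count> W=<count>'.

Answer: B=7 W=5

Derivation:
-- B to move --
(1,1): no bracket -> illegal
(1,2): flips 1 -> legal
(1,3): flips 2 -> legal
(1,4): flips 1 -> legal
(2,1): flips 2 -> legal
(3,1): no bracket -> illegal
(3,4): flips 1 -> legal
(4,2): flips 1 -> legal
(4,4): no bracket -> illegal
(5,2): flips 1 -> legal
B mobility = 7
-- W to move --
(0,4): no bracket -> illegal
(0,5): no bracket -> illegal
(1,3): no bracket -> illegal
(1,4): no bracket -> illegal
(2,1): no bracket -> illegal
(2,5): flips 1 -> legal
(3,1): flips 1 -> legal
(3,4): no bracket -> illegal
(3,5): no bracket -> illegal
(4,1): flips 1 -> legal
(4,2): flips 1 -> legal
(4,4): no bracket -> illegal
(4,5): no bracket -> illegal
(5,2): no bracket -> illegal
(5,5): flips 1 -> legal
W mobility = 5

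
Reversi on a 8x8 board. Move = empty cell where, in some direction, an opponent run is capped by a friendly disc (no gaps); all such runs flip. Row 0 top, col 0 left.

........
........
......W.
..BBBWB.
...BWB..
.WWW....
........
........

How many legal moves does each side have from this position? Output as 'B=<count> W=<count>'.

-- B to move --
(1,5): no bracket -> illegal
(1,6): flips 1 -> legal
(1,7): no bracket -> illegal
(2,4): no bracket -> illegal
(2,5): flips 1 -> legal
(2,7): no bracket -> illegal
(3,7): no bracket -> illegal
(4,0): no bracket -> illegal
(4,1): no bracket -> illegal
(4,2): no bracket -> illegal
(4,6): no bracket -> illegal
(5,0): no bracket -> illegal
(5,4): flips 1 -> legal
(5,5): flips 1 -> legal
(6,0): no bracket -> illegal
(6,1): flips 1 -> legal
(6,2): no bracket -> illegal
(6,3): flips 1 -> legal
(6,4): no bracket -> illegal
B mobility = 6
-- W to move --
(2,1): no bracket -> illegal
(2,2): flips 1 -> legal
(2,3): flips 2 -> legal
(2,4): flips 1 -> legal
(2,5): flips 2 -> legal
(2,7): no bracket -> illegal
(3,1): flips 3 -> legal
(3,7): flips 1 -> legal
(4,1): no bracket -> illegal
(4,2): flips 1 -> legal
(4,6): flips 2 -> legal
(4,7): no bracket -> illegal
(5,4): no bracket -> illegal
(5,5): flips 1 -> legal
(5,6): no bracket -> illegal
W mobility = 9

Answer: B=6 W=9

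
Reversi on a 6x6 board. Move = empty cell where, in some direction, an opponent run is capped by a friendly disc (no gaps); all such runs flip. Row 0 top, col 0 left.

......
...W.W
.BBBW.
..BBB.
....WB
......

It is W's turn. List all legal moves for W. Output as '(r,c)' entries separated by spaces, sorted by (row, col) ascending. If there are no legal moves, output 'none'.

Answer: (1,1) (2,0) (3,1) (4,2) (4,3)

Derivation:
(1,0): no bracket -> illegal
(1,1): flips 2 -> legal
(1,2): no bracket -> illegal
(1,4): no bracket -> illegal
(2,0): flips 3 -> legal
(2,5): no bracket -> illegal
(3,0): no bracket -> illegal
(3,1): flips 1 -> legal
(3,5): no bracket -> illegal
(4,1): no bracket -> illegal
(4,2): flips 1 -> legal
(4,3): flips 2 -> legal
(5,4): no bracket -> illegal
(5,5): no bracket -> illegal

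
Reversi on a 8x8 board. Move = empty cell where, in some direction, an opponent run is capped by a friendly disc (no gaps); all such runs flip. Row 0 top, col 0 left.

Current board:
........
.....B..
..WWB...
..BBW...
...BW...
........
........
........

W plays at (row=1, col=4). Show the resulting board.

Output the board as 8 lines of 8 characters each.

Answer: ........
....WB..
..WWW...
..BBW...
...BW...
........
........
........

Derivation:
Place W at (1,4); scan 8 dirs for brackets.
Dir NW: first cell '.' (not opp) -> no flip
Dir N: first cell '.' (not opp) -> no flip
Dir NE: first cell '.' (not opp) -> no flip
Dir W: first cell '.' (not opp) -> no flip
Dir E: opp run (1,5), next='.' -> no flip
Dir SW: first cell 'W' (not opp) -> no flip
Dir S: opp run (2,4) capped by W -> flip
Dir SE: first cell '.' (not opp) -> no flip
All flips: (2,4)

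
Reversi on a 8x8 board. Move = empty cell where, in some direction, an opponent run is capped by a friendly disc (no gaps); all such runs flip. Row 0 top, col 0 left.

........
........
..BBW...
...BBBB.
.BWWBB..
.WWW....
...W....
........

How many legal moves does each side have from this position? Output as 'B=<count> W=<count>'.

-- B to move --
(1,3): flips 1 -> legal
(1,4): flips 1 -> legal
(1,5): flips 1 -> legal
(2,5): flips 1 -> legal
(3,1): no bracket -> illegal
(3,2): no bracket -> illegal
(4,0): no bracket -> illegal
(5,0): no bracket -> illegal
(5,4): no bracket -> illegal
(6,0): flips 2 -> legal
(6,1): flips 3 -> legal
(6,2): flips 1 -> legal
(6,4): no bracket -> illegal
(7,2): no bracket -> illegal
(7,3): flips 3 -> legal
(7,4): flips 2 -> legal
B mobility = 9
-- W to move --
(1,1): no bracket -> illegal
(1,2): no bracket -> illegal
(1,3): flips 2 -> legal
(1,4): no bracket -> illegal
(2,1): flips 2 -> legal
(2,5): flips 1 -> legal
(2,6): flips 2 -> legal
(2,7): no bracket -> illegal
(3,0): flips 1 -> legal
(3,1): flips 1 -> legal
(3,2): no bracket -> illegal
(3,7): no bracket -> illegal
(4,0): flips 1 -> legal
(4,6): flips 3 -> legal
(4,7): no bracket -> illegal
(5,0): no bracket -> illegal
(5,4): flips 2 -> legal
(5,5): no bracket -> illegal
(5,6): no bracket -> illegal
W mobility = 9

Answer: B=9 W=9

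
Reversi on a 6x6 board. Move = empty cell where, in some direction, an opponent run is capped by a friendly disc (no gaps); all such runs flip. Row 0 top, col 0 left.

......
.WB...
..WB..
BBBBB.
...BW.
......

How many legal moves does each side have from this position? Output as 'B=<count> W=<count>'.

-- B to move --
(0,0): flips 2 -> legal
(0,1): no bracket -> illegal
(0,2): no bracket -> illegal
(1,0): flips 1 -> legal
(1,3): flips 1 -> legal
(2,0): no bracket -> illegal
(2,1): flips 1 -> legal
(3,5): no bracket -> illegal
(4,5): flips 1 -> legal
(5,3): no bracket -> illegal
(5,4): flips 1 -> legal
(5,5): flips 1 -> legal
B mobility = 7
-- W to move --
(0,1): no bracket -> illegal
(0,2): flips 1 -> legal
(0,3): no bracket -> illegal
(1,3): flips 1 -> legal
(1,4): no bracket -> illegal
(2,0): no bracket -> illegal
(2,1): no bracket -> illegal
(2,4): flips 2 -> legal
(2,5): no bracket -> illegal
(3,5): no bracket -> illegal
(4,0): flips 1 -> legal
(4,1): no bracket -> illegal
(4,2): flips 2 -> legal
(4,5): no bracket -> illegal
(5,2): no bracket -> illegal
(5,3): no bracket -> illegal
(5,4): no bracket -> illegal
W mobility = 5

Answer: B=7 W=5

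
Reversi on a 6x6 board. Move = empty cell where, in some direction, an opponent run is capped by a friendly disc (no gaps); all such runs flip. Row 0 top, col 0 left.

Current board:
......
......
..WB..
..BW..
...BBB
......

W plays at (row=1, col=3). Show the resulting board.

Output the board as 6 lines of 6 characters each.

Place W at (1,3); scan 8 dirs for brackets.
Dir NW: first cell '.' (not opp) -> no flip
Dir N: first cell '.' (not opp) -> no flip
Dir NE: first cell '.' (not opp) -> no flip
Dir W: first cell '.' (not opp) -> no flip
Dir E: first cell '.' (not opp) -> no flip
Dir SW: first cell 'W' (not opp) -> no flip
Dir S: opp run (2,3) capped by W -> flip
Dir SE: first cell '.' (not opp) -> no flip
All flips: (2,3)

Answer: ......
...W..
..WW..
..BW..
...BBB
......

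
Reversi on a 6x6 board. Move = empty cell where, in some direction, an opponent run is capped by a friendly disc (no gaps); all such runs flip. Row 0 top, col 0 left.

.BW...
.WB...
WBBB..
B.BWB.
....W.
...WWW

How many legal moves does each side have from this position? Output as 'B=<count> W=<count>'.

Answer: B=4 W=7

Derivation:
-- B to move --
(0,0): flips 1 -> legal
(0,3): flips 1 -> legal
(1,0): flips 2 -> legal
(1,3): no bracket -> illegal
(2,4): no bracket -> illegal
(3,1): no bracket -> illegal
(3,5): no bracket -> illegal
(4,2): no bracket -> illegal
(4,3): flips 1 -> legal
(4,5): no bracket -> illegal
(5,2): no bracket -> illegal
B mobility = 4
-- W to move --
(0,0): flips 1 -> legal
(0,3): no bracket -> illegal
(1,0): no bracket -> illegal
(1,3): flips 2 -> legal
(1,4): no bracket -> illegal
(2,4): flips 4 -> legal
(2,5): no bracket -> illegal
(3,1): flips 2 -> legal
(3,5): flips 1 -> legal
(4,0): flips 1 -> legal
(4,1): no bracket -> illegal
(4,2): flips 3 -> legal
(4,3): no bracket -> illegal
(4,5): no bracket -> illegal
W mobility = 7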